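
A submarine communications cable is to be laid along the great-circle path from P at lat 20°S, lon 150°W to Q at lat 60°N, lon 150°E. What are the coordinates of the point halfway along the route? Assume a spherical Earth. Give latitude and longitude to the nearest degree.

Convert each endpoint to a unit vector on the sphere (x = cos φ cos λ, y = cos φ sin λ, z = sin φ).
The central angle between the endpoints is δ = arccos(p₁·p₂) ≈ 1.632 rad (93.5°).
Interpolate at f = 1/2 with slerp weights a = sin((1−f)δ)/sin δ ≈ 0.730, b = sin(fδ)/sin δ ≈ 0.730.
p = a·p₁ + b·p₂ ≈ (-0.910, -0.160, 0.382); φ = arcsin(p_z) ≈ 22.48°, λ = atan2(p_y, p_x) ≈ -170.00°.

≈ lat 22°N, lon 170°W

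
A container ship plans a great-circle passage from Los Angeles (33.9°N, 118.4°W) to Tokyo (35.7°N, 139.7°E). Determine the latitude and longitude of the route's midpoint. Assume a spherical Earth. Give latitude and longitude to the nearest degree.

Convert each endpoint to a unit vector on the sphere (x = cos φ cos λ, y = cos φ sin λ, z = sin φ).
The central angle between the endpoints is δ = arccos(p₁·p₂) ≈ 1.383 rad (79.3°).
Interpolate at f = 1/2 with slerp weights a = sin((1−f)δ)/sin δ ≈ 0.649, b = sin(fδ)/sin δ ≈ 0.649.
p = a·p₁ + b·p₂ ≈ (-0.658, -0.133, 0.741); φ = arcsin(p_z) ≈ 47.81°, λ = atan2(p_y, p_x) ≈ -168.58°.

≈ 48°N, 169°W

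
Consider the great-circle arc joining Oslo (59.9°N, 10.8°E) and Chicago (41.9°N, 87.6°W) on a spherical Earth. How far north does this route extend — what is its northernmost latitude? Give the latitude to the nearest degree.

≈ 64°N

The great circle lies in the plane with unit normal n̂ = (p₁ × p₂)/|p₁ × p₂|.
Here n̂_z ≈ -0.433; the vertex latitude is φ_max = arccos|n̂_z| ≈ 64.3°.
Check via Clairaut: cos φ_max = |cos φ₁| · sin C = cos(59.9°)·sin(59.8°) ≈ 0.433, again giving ≈ 64.3°.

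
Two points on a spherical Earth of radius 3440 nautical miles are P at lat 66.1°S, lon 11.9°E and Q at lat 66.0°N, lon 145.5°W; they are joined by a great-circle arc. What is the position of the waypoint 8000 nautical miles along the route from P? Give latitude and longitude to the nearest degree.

Write both endpoints as unit vectors p₁, p₂ with components (cos φ cos λ, cos φ sin λ, sin φ).
The central angle between the endpoints is δ = arccos(p₁·p₂) ≈ 2.982 rad (170.9°). The total great-circle distance is δ·R ≈ 2.982 × 3440 ≈ 10259 nmi, so the target fraction is f = 8000/10259 ≈ 0.780.
Interpolate at f ≈ 0.780 with slerp weights a = sin((1−f)δ)/sin δ ≈ 3.850, b = sin(fδ)/sin δ ≈ 4.593.
p = a·p₁ + b·p₂ ≈ (-0.013, -0.737, 0.676); φ = arcsin(p_z) ≈ 42.55°, λ = atan2(p_y, p_x) ≈ -91.04°.

≈ lat 43°N, lon 91°W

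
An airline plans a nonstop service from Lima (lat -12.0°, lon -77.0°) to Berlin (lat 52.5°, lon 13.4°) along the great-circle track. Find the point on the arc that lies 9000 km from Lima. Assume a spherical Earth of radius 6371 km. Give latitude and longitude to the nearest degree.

≈ lat 47°, lon -14°

Convert each endpoint to a unit vector on the sphere (x = cos φ cos λ, y = cos φ sin λ, z = sin φ).
The central angle between the endpoints is δ = arccos(p₁·p₂) ≈ 1.741 rad (99.7°). The total great-circle distance is δ·R ≈ 1.741 × 6371 ≈ 11090 km, so the target fraction is f = 9000/11090 ≈ 0.812.
Interpolate at f ≈ 0.812 with slerp weights a = sin((1−f)δ)/sin δ ≈ 0.327, b = sin(fδ)/sin δ ≈ 1.002.
p = a·p₁ + b·p₂ ≈ (0.665, -0.170, 0.727); φ = arcsin(p_z) ≈ 46.63°, λ = atan2(p_y, p_x) ≈ -14.35°.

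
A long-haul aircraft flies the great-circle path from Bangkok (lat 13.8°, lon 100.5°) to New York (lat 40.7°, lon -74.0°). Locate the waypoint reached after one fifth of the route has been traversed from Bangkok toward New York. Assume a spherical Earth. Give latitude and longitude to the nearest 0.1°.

≈ lat 38.7°, lon 97.7°

From cos δ = sin φ₁ sin φ₂ + cos φ₁ cos φ₂ cos Δλ, the central angle is δ ≈ 2.186 rad (125.3°).
Interpolate at f = 1/5 with slerp weights a = sin((1−f)δ)/sin δ ≈ 1.205, b = sin(fδ)/sin δ ≈ 0.519.
p = a·p₁ + b·p₂ ≈ (-0.105, 0.773, 0.626); φ = arcsin(p_z) ≈ 38.73°, λ = atan2(p_y, p_x) ≈ 97.73°.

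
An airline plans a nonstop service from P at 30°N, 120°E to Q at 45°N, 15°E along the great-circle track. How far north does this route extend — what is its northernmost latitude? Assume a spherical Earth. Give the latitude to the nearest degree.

≈ 53°N

The great circle lies in the plane with unit normal n̂ = (p₁ × p₂)/|p₁ × p₂|.
Here n̂_z ≈ -0.603; the vertex latitude is φ_max = arccos|n̂_z| ≈ 52.9°.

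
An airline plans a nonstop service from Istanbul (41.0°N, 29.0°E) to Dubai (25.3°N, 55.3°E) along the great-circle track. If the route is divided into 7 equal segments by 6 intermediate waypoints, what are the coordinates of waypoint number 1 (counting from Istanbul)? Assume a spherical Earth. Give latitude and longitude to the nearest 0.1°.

≈ 39.1°N, 33.4°E

Convert each endpoint to a unit vector on the sphere (x = cos φ cos λ, y = cos φ sin λ, z = sin φ).
The central angle between the endpoints is δ = arccos(p₁·p₂) ≈ 0.469 rad (26.9°).
Interpolate at f = 1/7 with slerp weights a = sin((1−f)δ)/sin δ ≈ 0.866, b = sin(fδ)/sin δ ≈ 0.148.
p = a·p₁ + b·p₂ ≈ (0.648, 0.427, 0.631); φ = arcsin(p_z) ≈ 39.14°, λ = atan2(p_y, p_x) ≈ 33.39°.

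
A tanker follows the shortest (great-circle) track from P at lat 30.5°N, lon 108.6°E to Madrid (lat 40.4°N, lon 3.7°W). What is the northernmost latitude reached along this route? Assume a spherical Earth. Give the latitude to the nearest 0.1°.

The great circle lies in the plane with unit normal n̂ = (p₁ × p₂)/|p₁ × p₂|.
Here n̂_z ≈ -0.609; the vertex latitude is φ_max = arccos|n̂_z| ≈ 52.5°.
Check via Clairaut: cos φ_max = |cos φ₁| · sin C = cos(30.5°)·sin(45.0°) ≈ 0.609, again giving ≈ 52.5°.

≈ 52.5°N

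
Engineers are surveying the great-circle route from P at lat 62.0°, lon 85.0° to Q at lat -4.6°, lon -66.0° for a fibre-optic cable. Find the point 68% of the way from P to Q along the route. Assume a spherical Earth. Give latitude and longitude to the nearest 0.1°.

The haversine formula gives a central angle δ ≈ 2.072 rad (118.7°) between the endpoints.
Interpolate at f = 0.68 with slerp weights a = sin((1−f)δ)/sin δ ≈ 0.702, b = sin(fδ)/sin δ ≈ 1.125.
p = a·p₁ + b·p₂ ≈ (0.485, -0.696, 0.529); φ = arcsin(p_z) ≈ 31.95°, λ = atan2(p_y, p_x) ≈ -55.15°.

≈ lat 32.0°, lon -55.2°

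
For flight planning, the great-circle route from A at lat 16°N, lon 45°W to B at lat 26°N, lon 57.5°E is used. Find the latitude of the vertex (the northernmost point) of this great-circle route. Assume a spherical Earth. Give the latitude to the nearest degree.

The great circle lies in the plane with unit normal n̂ = (p₁ × p₂)/|p₁ × p₂|.
Here n̂_z ≈ +0.845; the vertex latitude is φ_max = arccos|n̂_z| ≈ 32.3°.
Check via Clairaut: cos φ_max = |cos φ₁| · sin C = cos(16.0°)·sin(61.6°) ≈ 0.845, again giving ≈ 32.3°.

≈ 32°N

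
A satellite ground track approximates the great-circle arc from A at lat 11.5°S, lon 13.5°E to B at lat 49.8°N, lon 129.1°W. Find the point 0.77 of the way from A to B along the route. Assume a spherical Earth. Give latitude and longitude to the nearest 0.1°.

Convert each endpoint to a unit vector on the sphere (x = cos φ cos λ, y = cos φ sin λ, z = sin φ).
The central angle between the endpoints is δ = arccos(p₁·p₂) ≈ 2.285 rad (130.9°).
Interpolate at f = 0.77 with slerp weights a = sin((1−f)δ)/sin δ ≈ 0.664, b = sin(fδ)/sin δ ≈ 1.300.
p = a·p₁ + b·p₂ ≈ (0.103, -0.499, 0.860); φ = arcsin(p_z) ≈ 59.35°, λ = atan2(p_y, p_x) ≈ -78.31°.

≈ lat 59.4°N, lon 78.3°W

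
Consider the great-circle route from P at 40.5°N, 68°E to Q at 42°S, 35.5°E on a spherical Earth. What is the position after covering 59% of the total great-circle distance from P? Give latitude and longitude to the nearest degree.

≈ 8°S, 50°E

Write both endpoints as unit vectors p₁, p₂ with components (cos φ cos λ, cos φ sin λ, sin φ).
The central angle between the endpoints is δ = arccos(p₁·p₂) ≈ 1.529 rad (87.6°).
Interpolate at f = 0.59 with slerp weights a = sin((1−f)δ)/sin δ ≈ 0.587, b = sin(fδ)/sin δ ≈ 0.785.
p = a·p₁ + b·p₂ ≈ (0.642, 0.753, -0.144); φ = arcsin(p_z) ≈ -8.29°, λ = atan2(p_y, p_x) ≈ 49.53°.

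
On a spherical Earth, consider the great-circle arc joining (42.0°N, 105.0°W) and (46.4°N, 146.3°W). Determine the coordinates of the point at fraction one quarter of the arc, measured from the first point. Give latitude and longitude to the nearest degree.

≈ (44°N, 115°W)

From cos δ = sin φ₁ sin φ₂ + cos φ₁ cos φ₂ cos Δλ, the central angle is δ ≈ 0.516 rad (29.6°).
Interpolate at f = 1/4 with slerp weights a = sin((1−f)δ)/sin δ ≈ 0.765, b = sin(fδ)/sin δ ≈ 0.261.
p = a·p₁ + b·p₂ ≈ (-0.297, -0.649, 0.701); φ = arcsin(p_z) ≈ 44.48°, λ = atan2(p_y, p_x) ≈ -114.57°.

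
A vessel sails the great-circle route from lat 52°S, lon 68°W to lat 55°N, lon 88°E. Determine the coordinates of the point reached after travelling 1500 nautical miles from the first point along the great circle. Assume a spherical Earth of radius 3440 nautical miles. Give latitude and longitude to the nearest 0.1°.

From cos δ = sin φ₁ sin φ₂ + cos φ₁ cos φ₂ cos Δλ, the central angle is δ ≈ 2.888 rad (165.5°). The total great-circle distance is δ·R ≈ 2.888 × 3440 ≈ 9936 nmi, so the target fraction is f = 1500/9936 ≈ 0.151.
Interpolate at f ≈ 0.151 with slerp weights a = sin((1−f)δ)/sin δ ≈ 2.538, b = sin(fδ)/sin δ ≈ 1.686.
p = a·p₁ + b·p₂ ≈ (0.619, -0.483, -0.619); φ = arcsin(p_z) ≈ -38.27°, λ = atan2(p_y, p_x) ≈ -37.94°.

≈ lat 38.3°S, lon 37.9°W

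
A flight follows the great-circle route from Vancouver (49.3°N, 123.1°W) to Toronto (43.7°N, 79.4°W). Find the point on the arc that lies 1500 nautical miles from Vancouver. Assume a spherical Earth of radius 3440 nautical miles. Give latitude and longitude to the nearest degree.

≈ (46°N, 86°W)

Write both endpoints as unit vectors p₁, p₂ with components (cos φ cos λ, cos φ sin λ, sin φ).
The central angle between the endpoints is δ = arccos(p₁·p₂) ≈ 0.526 rad (30.2°). The total great-circle distance is δ·R ≈ 0.526 × 3440 ≈ 1811 nmi, so the target fraction is f = 1500/1811 ≈ 0.828.
Interpolate at f ≈ 0.828 with slerp weights a = sin((1−f)δ)/sin δ ≈ 0.180, b = sin(fδ)/sin δ ≈ 0.841.
p = a·p₁ + b·p₂ ≈ (0.048, -0.695, 0.717); φ = arcsin(p_z) ≈ 45.80°, λ = atan2(p_y, p_x) ≈ -86.06°.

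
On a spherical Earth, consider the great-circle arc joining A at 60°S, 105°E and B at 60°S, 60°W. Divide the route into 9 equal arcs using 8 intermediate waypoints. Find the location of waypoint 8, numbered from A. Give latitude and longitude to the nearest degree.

≈ 67°S, 58°W

Convert each endpoint to a unit vector on the sphere (x = cos φ cos λ, y = cos φ sin λ, z = sin φ).
The central angle between the endpoints is δ = arccos(p₁·p₂) ≈ 1.037 rad (59.4°).
Interpolate at f = 8/9 with slerp weights a = sin((1−f)δ)/sin δ ≈ 0.134, b = sin(fδ)/sin δ ≈ 0.925.
p = a·p₁ + b·p₂ ≈ (0.214, -0.336, -0.917); φ = arcsin(p_z) ≈ -66.51°, λ = atan2(p_y, p_x) ≈ -57.51°.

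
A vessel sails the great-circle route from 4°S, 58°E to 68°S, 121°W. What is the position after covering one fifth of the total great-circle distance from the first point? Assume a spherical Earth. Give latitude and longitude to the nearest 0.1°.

≈ 25.6°S, 57.8°E

Write both endpoints as unit vectors p₁, p₂ with components (cos φ cos λ, cos φ sin λ, sin φ).
The central angle between the endpoints is δ = arccos(p₁·p₂) ≈ 1.885 rad (108.0°).
Interpolate at f = 1/5 with slerp weights a = sin((1−f)δ)/sin δ ≈ 1.049, b = sin(fδ)/sin δ ≈ 0.387.
p = a·p₁ + b·p₂ ≈ (0.480, 0.763, -0.432); φ = arcsin(p_z) ≈ -25.60°, λ = atan2(p_y, p_x) ≈ 57.84°.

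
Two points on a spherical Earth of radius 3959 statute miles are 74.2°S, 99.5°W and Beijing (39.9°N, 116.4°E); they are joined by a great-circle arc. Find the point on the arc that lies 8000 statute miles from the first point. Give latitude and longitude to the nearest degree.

≈ 15°N, 123°E

From cos δ = sin φ₁ sin φ₂ + cos φ₁ cos φ₂ cos Δλ, the central angle is δ ≈ 2.476 rad (141.9°). The total great-circle distance is δ·R ≈ 2.476 × 3959 ≈ 9802 mi, so the target fraction is f = 8000/9802 ≈ 0.816.
Interpolate at f ≈ 0.816 with slerp weights a = sin((1−f)δ)/sin δ ≈ 0.712, b = sin(fδ)/sin δ ≈ 1.458.
p = a·p₁ + b·p₂ ≈ (-0.529, 0.811, 0.250); φ = arcsin(p_z) ≈ 14.50°, λ = atan2(p_y, p_x) ≈ 123.14°.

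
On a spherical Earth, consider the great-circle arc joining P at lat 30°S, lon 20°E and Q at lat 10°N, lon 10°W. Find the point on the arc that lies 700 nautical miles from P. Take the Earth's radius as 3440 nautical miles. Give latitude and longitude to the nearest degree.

From cos δ = sin φ₁ sin φ₂ + cos φ₁ cos φ₂ cos Δλ, the central angle is δ ≈ 0.861 rad (49.3°). The total great-circle distance is δ·R ≈ 0.861 × 3440 ≈ 2961 nmi, so the target fraction is f = 700/2961 ≈ 0.236.
Interpolate at f ≈ 0.236 with slerp weights a = sin((1−f)δ)/sin δ ≈ 0.806, b = sin(fδ)/sin δ ≈ 0.266.
p = a·p₁ + b·p₂ ≈ (0.914, 0.193, -0.357); φ = arcsin(p_z) ≈ -20.89°, λ = atan2(p_y, p_x) ≈ 11.93°.

≈ lat 21°S, lon 12°E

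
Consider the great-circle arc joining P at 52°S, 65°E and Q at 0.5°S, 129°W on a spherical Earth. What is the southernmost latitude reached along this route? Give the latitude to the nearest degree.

The great circle lies in the plane with unit normal n̂ = (p₁ × p₂)/|p₁ × p₂|.
Here n̂_z ≈ +0.185; the vertex latitude is φ_max = arccos|n̂_z| ≈ 79.4°.
Check via Clairaut: cos φ_max = |cos φ₁| · sin C = cos(52.0°)·sin(162.6°) ≈ 0.185, again giving ≈ 79.4°.

≈ 79°S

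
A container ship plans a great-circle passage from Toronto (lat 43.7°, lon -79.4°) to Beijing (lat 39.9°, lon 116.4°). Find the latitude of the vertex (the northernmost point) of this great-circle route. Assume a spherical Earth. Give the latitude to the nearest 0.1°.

≈ 81.3°

The great circle lies in the plane with unit normal n̂ = (p₁ × p₂)/|p₁ × p₂|.
Here n̂_z ≈ -0.152; the vertex latitude is φ_max = arccos|n̂_z| ≈ 81.3°.
Check via Clairaut: cos φ_max = |cos φ₁| · sin C = cos(43.7°)·sin(12.1°) ≈ 0.152, again giving ≈ 81.3°.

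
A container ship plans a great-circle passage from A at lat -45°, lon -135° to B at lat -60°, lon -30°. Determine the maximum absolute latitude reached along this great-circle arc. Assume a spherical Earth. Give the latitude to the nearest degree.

The great circle lies in the plane with unit normal n̂ = (p₁ × p₂)/|p₁ × p₂|.
Here n̂_z ≈ +0.400; the vertex latitude is φ_max = arccos|n̂_z| ≈ 66.4°.

≈ -66°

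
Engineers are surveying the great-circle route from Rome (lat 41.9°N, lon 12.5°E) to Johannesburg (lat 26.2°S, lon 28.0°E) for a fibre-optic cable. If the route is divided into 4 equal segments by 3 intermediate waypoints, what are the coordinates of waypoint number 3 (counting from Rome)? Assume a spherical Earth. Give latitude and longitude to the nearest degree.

≈ lat 9°S, lon 24°E

Write both endpoints as unit vectors p₁, p₂ with components (cos φ cos λ, cos φ sin λ, sin φ).
The central angle between the endpoints is δ = arccos(p₁·p₂) ≈ 1.215 rad (69.6°).
Interpolate at f = 3/4 with slerp weights a = sin((1−f)δ)/sin δ ≈ 0.319, b = sin(fδ)/sin δ ≈ 0.843.
p = a·p₁ + b·p₂ ≈ (0.900, 0.407, -0.159); φ = arcsin(p_z) ≈ -9.16°, λ = atan2(p_y, p_x) ≈ 24.31°.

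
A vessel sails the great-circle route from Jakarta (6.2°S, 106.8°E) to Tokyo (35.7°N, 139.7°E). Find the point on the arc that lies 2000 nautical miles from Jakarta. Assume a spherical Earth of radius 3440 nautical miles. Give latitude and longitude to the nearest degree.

From cos δ = sin φ₁ sin φ₂ + cos φ₁ cos φ₂ cos Δλ, the central angle is δ ≈ 0.909 rad (52.1°). The total great-circle distance is δ·R ≈ 0.909 × 3440 ≈ 3126 nmi, so the target fraction is f = 2000/3126 ≈ 0.640.
Interpolate at f ≈ 0.640 with slerp weights a = sin((1−f)δ)/sin δ ≈ 0.408, b = sin(fδ)/sin δ ≈ 0.696.
p = a·p₁ + b·p₂ ≈ (-0.548, 0.754, 0.362); φ = arcsin(p_z) ≈ 21.24°, λ = atan2(p_y, p_x) ≈ 126.04°.

≈ 21°N, 126°E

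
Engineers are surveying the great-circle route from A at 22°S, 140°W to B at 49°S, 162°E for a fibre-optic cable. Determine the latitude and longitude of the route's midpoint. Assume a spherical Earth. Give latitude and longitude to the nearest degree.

Convert each endpoint to a unit vector on the sphere (x = cos φ cos λ, y = cos φ sin λ, z = sin φ).
The central angle between the endpoints is δ = arccos(p₁·p₂) ≈ 0.921 rad (52.8°).
Interpolate at f = 1/2 with slerp weights a = sin((1−f)δ)/sin δ ≈ 0.558, b = sin(fδ)/sin δ ≈ 0.558.
p = a·p₁ + b·p₂ ≈ (-0.745, -0.219, -0.630); φ = arcsin(p_z) ≈ -39.07°, λ = atan2(p_y, p_x) ≈ -163.58°.

≈ 39°S, 164°W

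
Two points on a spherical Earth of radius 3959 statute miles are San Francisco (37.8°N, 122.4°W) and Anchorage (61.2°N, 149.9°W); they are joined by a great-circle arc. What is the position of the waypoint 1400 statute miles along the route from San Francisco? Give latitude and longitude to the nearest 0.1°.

From cos δ = sin φ₁ sin φ₂ + cos φ₁ cos φ₂ cos Δλ, the central angle is δ ≈ 0.506 rad (29.0°). The total great-circle distance is δ·R ≈ 0.506 × 3959 ≈ 2003 mi, so the target fraction is f = 1400/2003 ≈ 0.699.
Interpolate at f ≈ 0.699 with slerp weights a = sin((1−f)δ)/sin δ ≈ 0.313, b = sin(fδ)/sin δ ≈ 0.715.
p = a·p₁ + b·p₂ ≈ (-0.430, -0.381, 0.818); φ = arcsin(p_z) ≈ 54.89°, λ = atan2(p_y, p_x) ≈ -138.45°.

≈ 54.9°N, 138.4°W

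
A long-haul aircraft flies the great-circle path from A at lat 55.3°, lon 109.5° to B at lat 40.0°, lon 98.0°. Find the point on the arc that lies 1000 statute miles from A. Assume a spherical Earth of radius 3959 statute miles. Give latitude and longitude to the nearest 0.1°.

Convert each endpoint to a unit vector on the sphere (x = cos φ cos λ, y = cos φ sin λ, z = sin φ).
The central angle between the endpoints is δ = arccos(p₁·p₂) ≈ 0.298 rad (17.1°). The total great-circle distance is δ·R ≈ 0.298 × 3959 ≈ 1181 mi, so the target fraction is f = 1000/1181 ≈ 0.846.
Interpolate at f ≈ 0.846 with slerp weights a = sin((1−f)δ)/sin δ ≈ 0.156, b = sin(fδ)/sin δ ≈ 0.850.
p = a·p₁ + b·p₂ ≈ (-0.120, 0.728, 0.674); φ = arcsin(p_z) ≈ 42.41°, λ = atan2(p_y, p_x) ≈ 99.37°.

≈ lat 42.4°, lon 99.4°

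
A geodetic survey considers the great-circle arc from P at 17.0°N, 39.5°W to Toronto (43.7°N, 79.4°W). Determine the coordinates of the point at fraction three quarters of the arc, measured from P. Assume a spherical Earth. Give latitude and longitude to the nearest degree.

≈ 38°N, 67°W

Convert each endpoint to a unit vector on the sphere (x = cos φ cos λ, y = cos φ sin λ, z = sin φ).
The central angle between the endpoints is δ = arccos(p₁·p₂) ≈ 0.749 rad (42.9°).
Interpolate at f = 3/4 with slerp weights a = sin((1−f)δ)/sin δ ≈ 0.273, b = sin(fδ)/sin δ ≈ 0.782.
p = a·p₁ + b·p₂ ≈ (0.306, -0.722, 0.620); φ = arcsin(p_z) ≈ 38.35°, λ = atan2(p_y, p_x) ≈ -67.05°.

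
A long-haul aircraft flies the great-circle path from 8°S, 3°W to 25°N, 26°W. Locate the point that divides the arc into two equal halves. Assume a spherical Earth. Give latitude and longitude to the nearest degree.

From cos δ = sin φ₁ sin φ₂ + cos φ₁ cos φ₂ cos Δλ, the central angle is δ ≈ 0.696 rad (39.9°).
Interpolate at f = 1/2 with slerp weights a = sin((1−f)δ)/sin δ ≈ 0.532, b = sin(fδ)/sin δ ≈ 0.532.
p = a·p₁ + b·p₂ ≈ (0.959, -0.239, 0.151); φ = arcsin(p_z) ≈ 8.67°, λ = atan2(p_y, p_x) ≈ -13.98°.

≈ 9°N, 14°W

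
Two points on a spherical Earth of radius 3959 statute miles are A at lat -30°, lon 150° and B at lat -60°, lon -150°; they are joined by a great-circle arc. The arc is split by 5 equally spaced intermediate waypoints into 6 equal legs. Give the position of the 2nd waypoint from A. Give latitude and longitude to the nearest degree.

Write both endpoints as unit vectors p₁, p₂ with components (cos φ cos λ, cos φ sin λ, sin φ).
The central angle between the endpoints is δ = arccos(p₁·p₂) ≈ 0.864 rad (49.5°).
Interpolate at f = 2/6 with slerp weights a = sin((1−f)δ)/sin δ ≈ 0.716, b = sin(fδ)/sin δ ≈ 0.373.
p = a·p₁ + b·p₂ ≈ (-0.699, 0.217, -0.682); φ = arcsin(p_z) ≈ -42.97°, λ = atan2(p_y, p_x) ≈ 162.77°.

≈ lat -43°, lon 163°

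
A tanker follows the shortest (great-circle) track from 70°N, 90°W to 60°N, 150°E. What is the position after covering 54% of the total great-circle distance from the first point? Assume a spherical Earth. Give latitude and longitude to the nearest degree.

Write both endpoints as unit vectors p₁, p₂ with components (cos φ cos λ, cos φ sin λ, sin φ).
The central angle between the endpoints is δ = arccos(p₁·p₂) ≈ 0.755 rad (43.3°).
Interpolate at f = 0.54 with slerp weights a = sin((1−f)δ)/sin δ ≈ 0.497, b = sin(fδ)/sin δ ≈ 0.579.
p = a·p₁ + b·p₂ ≈ (-0.251, -0.025, 0.968); φ = arcsin(p_z) ≈ 75.42°, λ = atan2(p_y, p_x) ≈ -174.25°.

≈ 75°N, 174°W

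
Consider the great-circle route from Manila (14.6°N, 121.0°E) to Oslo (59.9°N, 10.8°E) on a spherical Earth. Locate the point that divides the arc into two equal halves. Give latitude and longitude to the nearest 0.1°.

Write both endpoints as unit vectors p₁, p₂ with components (cos φ cos λ, cos φ sin λ, sin φ).
The central angle between the endpoints is δ = arccos(p₁·p₂) ≈ 1.520 rad (87.1°).
Interpolate at f = 1/2 with slerp weights a = sin((1−f)δ)/sin δ ≈ 0.690, b = sin(fδ)/sin δ ≈ 0.690.
p = a·p₁ + b·p₂ ≈ (-0.004, 0.637, 0.771); φ = arcsin(p_z) ≈ 50.42°, λ = atan2(p_y, p_x) ≈ 90.36°.

≈ 50.4°N, 90.4°E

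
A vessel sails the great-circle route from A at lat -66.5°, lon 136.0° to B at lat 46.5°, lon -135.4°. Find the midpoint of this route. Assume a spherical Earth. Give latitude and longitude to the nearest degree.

Write both endpoints as unit vectors p₁, p₂ with components (cos φ cos λ, cos φ sin λ, sin φ).
The central angle between the endpoints is δ = arccos(p₁·p₂) ≈ 2.290 rad (131.2°).
Interpolate at f = 1/2 with slerp weights a = sin((1−f)δ)/sin δ ≈ 1.210, b = sin(fδ)/sin δ ≈ 1.210.
p = a·p₁ + b·p₂ ≈ (-0.940, -0.250, -0.232); φ = arcsin(p_z) ≈ -13.41°, λ = atan2(p_y, p_x) ≈ -165.13°.

≈ lat -13°, lon -165°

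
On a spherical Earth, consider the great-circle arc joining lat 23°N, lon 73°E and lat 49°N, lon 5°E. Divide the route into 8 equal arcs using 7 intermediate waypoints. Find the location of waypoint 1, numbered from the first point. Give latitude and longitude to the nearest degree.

≈ lat 28°N, lon 67°E

Write both endpoints as unit vectors p₁, p₂ with components (cos φ cos λ, cos φ sin λ, sin φ).
The central angle between the endpoints is δ = arccos(p₁·p₂) ≈ 1.023 rad (58.6°).
Interpolate at f = 1/8 with slerp weights a = sin((1−f)δ)/sin δ ≈ 0.914, b = sin(fδ)/sin δ ≈ 0.149.
p = a·p₁ + b·p₂ ≈ (0.344, 0.813, 0.470); φ = arcsin(p_z) ≈ 28.03°, λ = atan2(p_y, p_x) ≈ 67.09°.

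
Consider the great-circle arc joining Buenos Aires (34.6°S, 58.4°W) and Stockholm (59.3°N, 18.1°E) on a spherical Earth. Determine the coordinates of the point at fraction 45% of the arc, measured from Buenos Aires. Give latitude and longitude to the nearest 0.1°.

≈ 10.3°N, 33.3°W

From cos δ = sin φ₁ sin φ₂ + cos φ₁ cos φ₂ cos Δλ, the central angle is δ ≈ 1.972 rad (113.0°).
Interpolate at f = 0.45 with slerp weights a = sin((1−f)δ)/sin δ ≈ 0.960, b = sin(fδ)/sin δ ≈ 0.842.
p = a·p₁ + b·p₂ ≈ (0.823, -0.540, 0.179); φ = arcsin(p_z) ≈ 10.30°, λ = atan2(p_y, p_x) ≈ -33.26°.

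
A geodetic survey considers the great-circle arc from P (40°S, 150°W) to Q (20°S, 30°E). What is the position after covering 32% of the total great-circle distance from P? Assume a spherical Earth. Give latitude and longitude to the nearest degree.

From cos δ = sin φ₁ sin φ₂ + cos φ₁ cos φ₂ cos Δλ, the central angle is δ ≈ 2.094 rad (120.0°).
Interpolate at f = 0.32 with slerp weights a = sin((1−f)δ)/sin δ ≈ 1.142, b = sin(fδ)/sin δ ≈ 0.717.
p = a·p₁ + b·p₂ ≈ (-0.174, -0.101, -0.980); φ = arcsin(p_z) ≈ -78.40°, λ = atan2(p_y, p_x) ≈ -150.00°.

≈ (78°S, 150°W)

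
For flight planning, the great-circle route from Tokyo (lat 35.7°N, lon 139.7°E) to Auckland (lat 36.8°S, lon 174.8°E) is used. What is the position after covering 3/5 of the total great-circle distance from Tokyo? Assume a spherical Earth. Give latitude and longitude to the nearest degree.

≈ lat 8°S, lon 160°E

Write both endpoints as unit vectors p₁, p₂ with components (cos φ cos λ, cos φ sin λ, sin φ).
The central angle between the endpoints is δ = arccos(p₁·p₂) ≈ 1.387 rad (79.5°).
Interpolate at f = 3/5 with slerp weights a = sin((1−f)δ)/sin δ ≈ 0.536, b = sin(fδ)/sin δ ≈ 0.752.
p = a·p₁ + b·p₂ ≈ (-0.932, 0.336, -0.138); φ = arcsin(p_z) ≈ -7.92°, λ = atan2(p_y, p_x) ≈ 160.17°.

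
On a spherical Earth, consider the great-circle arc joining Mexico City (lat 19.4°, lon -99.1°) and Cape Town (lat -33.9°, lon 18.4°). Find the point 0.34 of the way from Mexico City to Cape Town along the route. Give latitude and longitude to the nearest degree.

≈ lat -3°, lon -63°

Convert each endpoint to a unit vector on the sphere (x = cos φ cos λ, y = cos φ sin λ, z = sin φ).
The central angle between the endpoints is δ = arccos(p₁·p₂) ≈ 2.149 rad (123.1°).
Interpolate at f = 0.34 with slerp weights a = sin((1−f)δ)/sin δ ≈ 1.181, b = sin(fδ)/sin δ ≈ 0.797.
p = a·p₁ + b·p₂ ≈ (0.452, -0.891, -0.052); φ = arcsin(p_z) ≈ -3.01°, λ = atan2(p_y, p_x) ≈ -63.11°.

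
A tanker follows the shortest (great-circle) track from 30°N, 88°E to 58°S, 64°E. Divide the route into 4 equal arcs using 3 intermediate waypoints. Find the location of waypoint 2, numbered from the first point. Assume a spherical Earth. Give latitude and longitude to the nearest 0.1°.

From cos δ = sin φ₁ sin φ₂ + cos φ₁ cos φ₂ cos Δλ, the central angle is δ ≈ 1.576 rad (90.3°).
Interpolate at f = 2/4 with slerp weights a = sin((1−f)δ)/sin δ ≈ 0.709, b = sin(fδ)/sin δ ≈ 0.709.
p = a·p₁ + b·p₂ ≈ (0.186, 0.951, -0.247); φ = arcsin(p_z) ≈ -14.28°, λ = atan2(p_y, p_x) ≈ 78.93°.

≈ 14.3°S, 78.9°E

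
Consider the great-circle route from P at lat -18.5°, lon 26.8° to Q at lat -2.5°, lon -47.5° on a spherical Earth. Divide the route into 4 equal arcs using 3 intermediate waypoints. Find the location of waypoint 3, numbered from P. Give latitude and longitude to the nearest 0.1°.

Convert each endpoint to a unit vector on the sphere (x = cos φ cos λ, y = cos φ sin λ, z = sin φ).
The central angle between the endpoints is δ = arccos(p₁·p₂) ≈ 1.297 rad (74.3°).
Interpolate at f = 3/4 with slerp weights a = sin((1−f)δ)/sin δ ≈ 0.331, b = sin(fδ)/sin δ ≈ 0.858.
p = a·p₁ + b·p₂ ≈ (0.860, -0.491, -0.142); φ = arcsin(p_z) ≈ -8.19°, λ = atan2(p_y, p_x) ≈ -29.73°.

≈ lat -8.2°, lon -29.7°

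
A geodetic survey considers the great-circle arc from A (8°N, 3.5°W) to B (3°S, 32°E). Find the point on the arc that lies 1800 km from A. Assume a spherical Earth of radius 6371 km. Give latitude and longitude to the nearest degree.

From cos δ = sin φ₁ sin φ₂ + cos φ₁ cos φ₂ cos Δλ, the central angle is δ ≈ 0.647 rad (37.1°). The total great-circle distance is δ·R ≈ 0.647 × 6371 ≈ 4123 km, so the target fraction is f = 1800/4123 ≈ 0.437.
Interpolate at f ≈ 0.437 with slerp weights a = sin((1−f)δ)/sin δ ≈ 0.591, b = sin(fδ)/sin δ ≈ 0.462.
p = a·p₁ + b·p₂ ≈ (0.976, 0.209, 0.058); φ = arcsin(p_z) ≈ 3.33°, λ = atan2(p_y, p_x) ≈ 12.08°.

≈ (3°N, 12°E)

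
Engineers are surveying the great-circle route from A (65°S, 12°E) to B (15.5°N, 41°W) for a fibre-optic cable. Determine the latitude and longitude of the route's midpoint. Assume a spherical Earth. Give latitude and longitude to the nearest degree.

Write both endpoints as unit vectors p₁, p₂ with components (cos φ cos λ, cos φ sin λ, sin φ).
The central angle between the endpoints is δ = arccos(p₁·p₂) ≈ 1.568 rad (89.8°).
Interpolate at f = 1/2 with slerp weights a = sin((1−f)δ)/sin δ ≈ 0.706, b = sin(fδ)/sin δ ≈ 0.706.
p = a·p₁ + b·p₂ ≈ (0.805, -0.384, -0.451); φ = arcsin(p_z) ≈ -26.82°, λ = atan2(p_y, p_x) ≈ -25.51°.

≈ (27°S, 26°W)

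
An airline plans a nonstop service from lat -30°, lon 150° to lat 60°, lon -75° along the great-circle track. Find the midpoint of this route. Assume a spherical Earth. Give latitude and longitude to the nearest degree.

From cos δ = sin φ₁ sin φ₂ + cos φ₁ cos φ₂ cos Δλ, the central angle is δ ≈ 2.403 rad (137.7°).
Interpolate at f = 1/2 with slerp weights a = sin((1−f)δ)/sin δ ≈ 1.385, b = sin(fδ)/sin δ ≈ 1.385.
p = a·p₁ + b·p₂ ≈ (-0.859, -0.069, 0.507); φ = arcsin(p_z) ≈ 30.45°, λ = atan2(p_y, p_x) ≈ -175.40°.

≈ lat 30°, lon -175°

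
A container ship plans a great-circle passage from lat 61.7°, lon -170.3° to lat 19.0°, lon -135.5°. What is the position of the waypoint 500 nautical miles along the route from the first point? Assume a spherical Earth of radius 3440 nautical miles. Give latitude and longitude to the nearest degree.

≈ lat 55°, lon -160°

Convert each endpoint to a unit vector on the sphere (x = cos φ cos λ, y = cos φ sin λ, z = sin φ).
The central angle between the endpoints is δ = arccos(p₁·p₂) ≈ 0.857 rad (49.1°). The total great-circle distance is δ·R ≈ 0.857 × 3440 ≈ 2948 nmi, so the target fraction is f = 500/2948 ≈ 0.170.
Interpolate at f ≈ 0.170 with slerp weights a = sin((1−f)δ)/sin δ ≈ 0.864, b = sin(fδ)/sin δ ≈ 0.192.
p = a·p₁ + b·p₂ ≈ (-0.533, -0.196, 0.823); φ = arcsin(p_z) ≈ 55.40°, λ = atan2(p_y, p_x) ≈ -159.81°.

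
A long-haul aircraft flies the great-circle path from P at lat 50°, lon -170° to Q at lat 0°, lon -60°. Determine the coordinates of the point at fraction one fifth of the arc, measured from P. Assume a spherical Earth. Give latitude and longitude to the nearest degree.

Write both endpoints as unit vectors p₁, p₂ with components (cos φ cos λ, cos φ sin λ, sin φ).
The central angle between the endpoints is δ = arccos(p₁·p₂) ≈ 1.792 rad (102.7°).
Interpolate at f = 1/5 with slerp weights a = sin((1−f)δ)/sin δ ≈ 1.015, b = sin(fδ)/sin δ ≈ 0.360.
p = a·p₁ + b·p₂ ≈ (-0.463, -0.425, 0.778); φ = arcsin(p_z) ≈ 51.07°, λ = atan2(p_y, p_x) ≈ -137.46°.

≈ lat 51°, lon -137°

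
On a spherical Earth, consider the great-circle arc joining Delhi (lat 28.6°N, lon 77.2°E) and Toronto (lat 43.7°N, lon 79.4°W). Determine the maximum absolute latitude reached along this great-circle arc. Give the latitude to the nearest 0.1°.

≈ 74.9°N

The great circle lies in the plane with unit normal n̂ = (p₁ × p₂)/|p₁ × p₂|.
Here n̂_z ≈ -0.260; the vertex latitude is φ_max = arccos|n̂_z| ≈ 74.9°.
Check via Clairaut: cos φ_max = |cos φ₁| · sin C = cos(28.6°)·sin(17.3°) ≈ 0.260, again giving ≈ 74.9°.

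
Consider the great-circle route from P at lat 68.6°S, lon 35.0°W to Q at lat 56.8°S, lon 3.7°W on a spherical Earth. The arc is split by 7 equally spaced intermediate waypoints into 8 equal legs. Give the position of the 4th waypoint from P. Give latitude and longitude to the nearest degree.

≈ lat 64°S, lon 16°W

Write both endpoints as unit vectors p₁, p₂ with components (cos φ cos λ, cos φ sin λ, sin φ).
The central angle between the endpoints is δ = arccos(p₁·p₂) ≈ 0.318 rad (18.2°).
Interpolate at f = 4/8 with slerp weights a = sin((1−f)δ)/sin δ ≈ 0.506, b = sin(fδ)/sin δ ≈ 0.506.
p = a·p₁ + b·p₂ ≈ (0.428, -0.124, -0.895); φ = arcsin(p_z) ≈ -63.54°, λ = atan2(p_y, p_x) ≈ -16.14°.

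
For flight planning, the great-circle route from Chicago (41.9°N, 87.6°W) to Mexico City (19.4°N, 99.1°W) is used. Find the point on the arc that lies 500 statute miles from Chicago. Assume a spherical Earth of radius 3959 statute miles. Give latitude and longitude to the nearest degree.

Convert each endpoint to a unit vector on the sphere (x = cos φ cos λ, y = cos φ sin λ, z = sin φ).
The central angle between the endpoints is δ = arccos(p₁·p₂) ≈ 0.428 rad (24.5°). The total great-circle distance is δ·R ≈ 0.428 × 3959 ≈ 1695 mi, so the target fraction is f = 500/1695 ≈ 0.295.
Interpolate at f ≈ 0.295 with slerp weights a = sin((1−f)δ)/sin δ ≈ 0.716, b = sin(fδ)/sin δ ≈ 0.303.
p = a·p₁ + b·p₂ ≈ (-0.023, -0.815, 0.579); φ = arcsin(p_z) ≈ 35.38°, λ = atan2(p_y, p_x) ≈ -91.61°.

≈ 35°N, 92°W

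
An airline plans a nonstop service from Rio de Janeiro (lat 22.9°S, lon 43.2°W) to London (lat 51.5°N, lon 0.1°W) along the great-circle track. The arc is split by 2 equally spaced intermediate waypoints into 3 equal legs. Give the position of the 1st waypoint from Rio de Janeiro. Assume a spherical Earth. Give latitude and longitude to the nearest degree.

Write both endpoints as unit vectors p₁, p₂ with components (cos φ cos λ, cos φ sin λ, sin φ).
The central angle between the endpoints is δ = arccos(p₁·p₂) ≈ 1.456 rad (83.4°).
Interpolate at f = 1/3 with slerp weights a = sin((1−f)δ)/sin δ ≈ 0.831, b = sin(fδ)/sin δ ≈ 0.470.
p = a·p₁ + b·p₂ ≈ (0.850, -0.524, 0.044); φ = arcsin(p_z) ≈ 2.54°, λ = atan2(p_y, p_x) ≈ -31.66°.

≈ lat 3°N, lon 32°W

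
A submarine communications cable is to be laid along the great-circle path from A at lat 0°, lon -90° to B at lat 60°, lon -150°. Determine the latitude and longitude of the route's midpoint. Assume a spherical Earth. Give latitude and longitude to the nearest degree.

≈ lat 33°, lon -109°

The haversine formula gives a central angle δ ≈ 1.318 rad (75.5°) between the endpoints.
Interpolate at f = 1/2 with slerp weights a = sin((1−f)δ)/sin δ ≈ 0.632, b = sin(fδ)/sin δ ≈ 0.632.
p = a·p₁ + b·p₂ ≈ (-0.274, -0.791, 0.548); φ = arcsin(p_z) ≈ 33.21°, λ = atan2(p_y, p_x) ≈ -109.11°.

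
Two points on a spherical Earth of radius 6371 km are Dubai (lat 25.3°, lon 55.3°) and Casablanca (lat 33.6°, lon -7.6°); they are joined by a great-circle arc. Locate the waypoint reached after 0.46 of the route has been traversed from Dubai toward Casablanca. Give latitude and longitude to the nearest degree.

≈ lat 33°, lon 28°

Write both endpoints as unit vectors p₁, p₂ with components (cos φ cos λ, cos φ sin λ, sin φ).
The central angle between the endpoints is δ = arccos(p₁·p₂) ≈ 0.953 rad (54.6°).
Interpolate at f = 0.46 with slerp weights a = sin((1−f)δ)/sin δ ≈ 0.604, b = sin(fδ)/sin δ ≈ 0.521.
p = a·p₁ + b·p₂ ≈ (0.741, 0.391, 0.546); φ = arcsin(p_z) ≈ 33.10°, λ = atan2(p_y, p_x) ≈ 27.86°.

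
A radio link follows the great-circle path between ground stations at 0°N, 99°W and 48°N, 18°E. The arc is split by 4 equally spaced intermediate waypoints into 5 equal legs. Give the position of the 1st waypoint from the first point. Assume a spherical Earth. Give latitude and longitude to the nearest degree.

≈ 17°N, 85°W

From cos δ = sin φ₁ sin φ₂ + cos φ₁ cos φ₂ cos Δλ, the central angle is δ ≈ 1.879 rad (107.7°).
Interpolate at f = 1/5 with slerp weights a = sin((1−f)δ)/sin δ ≈ 1.047, b = sin(fδ)/sin δ ≈ 0.385.
p = a·p₁ + b·p₂ ≈ (0.081, -0.955, 0.286); φ = arcsin(p_z) ≈ 16.64°, λ = atan2(p_y, p_x) ≈ -85.13°.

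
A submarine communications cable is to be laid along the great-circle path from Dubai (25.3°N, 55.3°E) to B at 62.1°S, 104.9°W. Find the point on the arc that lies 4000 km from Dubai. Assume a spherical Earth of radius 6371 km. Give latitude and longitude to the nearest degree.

≈ 10°S, 47°E

Write both endpoints as unit vectors p₁, p₂ with components (cos φ cos λ, cos φ sin λ, sin φ).
The central angle between the endpoints is δ = arccos(p₁·p₂) ≈ 2.459 rad (140.9°). The total great-circle distance is δ·R ≈ 2.459 × 6371 ≈ 15664 km, so the target fraction is f = 4000/15664 ≈ 0.255.
Interpolate at f ≈ 0.255 with slerp weights a = sin((1−f)δ)/sin δ ≈ 1.531, b = sin(fδ)/sin δ ≈ 0.931.
p = a·p₁ + b·p₂ ≈ (0.676, 0.717, -0.168); φ = arcsin(p_z) ≈ -9.68°, λ = atan2(p_y, p_x) ≈ 46.69°.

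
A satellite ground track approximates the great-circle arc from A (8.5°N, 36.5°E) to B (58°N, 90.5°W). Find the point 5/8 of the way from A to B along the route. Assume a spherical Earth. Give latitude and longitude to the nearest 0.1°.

≈ (59.6°N, 13.0°W)

The haversine formula gives a central angle δ ≈ 1.762 rad (101.0°) between the endpoints.
Interpolate at f = 5/8 with slerp weights a = sin((1−f)δ)/sin δ ≈ 0.625, b = sin(fδ)/sin δ ≈ 0.908.
p = a·p₁ + b·p₂ ≈ (0.493, -0.114, 0.863); φ = arcsin(p_z) ≈ 59.62°, λ = atan2(p_y, p_x) ≈ -12.98°.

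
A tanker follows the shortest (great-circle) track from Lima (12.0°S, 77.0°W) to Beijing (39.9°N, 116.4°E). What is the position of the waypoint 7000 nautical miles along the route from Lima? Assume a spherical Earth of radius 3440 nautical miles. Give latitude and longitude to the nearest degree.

≈ 66°N, 153°E

From cos δ = sin φ₁ sin φ₂ + cos φ₁ cos φ₂ cos Δλ, the central angle is δ ≈ 2.613 rad (149.7°). The total great-circle distance is δ·R ≈ 2.613 × 3440 ≈ 8987 nmi, so the target fraction is f = 7000/8987 ≈ 0.779.
Interpolate at f ≈ 0.779 with slerp weights a = sin((1−f)δ)/sin δ ≈ 1.082, b = sin(fδ)/sin δ ≈ 1.772.
p = a·p₁ + b·p₂ ≈ (-0.366, 0.186, 0.912); φ = arcsin(p_z) ≈ 65.74°, λ = atan2(p_y, p_x) ≈ 153.06°.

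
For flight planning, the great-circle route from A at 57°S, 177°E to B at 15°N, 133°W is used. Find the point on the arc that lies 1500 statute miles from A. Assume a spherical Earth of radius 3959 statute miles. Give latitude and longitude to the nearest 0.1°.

Convert each endpoint to a unit vector on the sphere (x = cos φ cos λ, y = cos φ sin λ, z = sin φ).
The central angle between the endpoints is δ = arccos(p₁·p₂) ≈ 1.449 rad (83.0°). The total great-circle distance is δ·R ≈ 1.449 × 3959 ≈ 5738 mi, so the target fraction is f = 1500/5738 ≈ 0.261.
Interpolate at f ≈ 0.261 with slerp weights a = sin((1−f)δ)/sin δ ≈ 0.884, b = sin(fδ)/sin δ ≈ 0.373.
p = a·p₁ + b·p₂ ≈ (-0.726, -0.238, -0.645); φ = arcsin(p_z) ≈ -40.16°, λ = atan2(p_y, p_x) ≈ -161.85°.

≈ 40.2°S, 161.9°W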